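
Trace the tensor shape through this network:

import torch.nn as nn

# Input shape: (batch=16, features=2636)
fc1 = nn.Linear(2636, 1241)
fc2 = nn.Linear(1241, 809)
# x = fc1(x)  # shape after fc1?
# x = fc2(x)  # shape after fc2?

Input shape: (16, 2636)
  -> after fc1: (16, 1241)
Output shape: (16, 809)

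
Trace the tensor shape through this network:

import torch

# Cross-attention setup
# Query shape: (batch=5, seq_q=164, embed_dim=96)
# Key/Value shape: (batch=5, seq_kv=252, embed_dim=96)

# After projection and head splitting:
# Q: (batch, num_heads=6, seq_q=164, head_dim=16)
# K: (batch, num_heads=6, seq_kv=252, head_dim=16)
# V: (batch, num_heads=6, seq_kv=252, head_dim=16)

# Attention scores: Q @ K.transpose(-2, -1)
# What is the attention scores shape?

Input shape: (5, 164, 96)
Output shape: (5, 6, 164, 252)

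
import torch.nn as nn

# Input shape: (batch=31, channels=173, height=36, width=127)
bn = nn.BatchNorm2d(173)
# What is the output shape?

Input shape: (31, 173, 36, 127)
Output shape: (31, 173, 36, 127)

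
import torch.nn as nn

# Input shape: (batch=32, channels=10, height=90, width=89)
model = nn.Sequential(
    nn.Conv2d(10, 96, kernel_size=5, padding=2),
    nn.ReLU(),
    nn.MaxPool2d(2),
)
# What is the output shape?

Input shape: (32, 10, 90, 89)
  -> after Conv2d: (32, 96, 90, 89)
  -> after ReLU: (32, 96, 90, 89)
Output shape: (32, 96, 45, 44)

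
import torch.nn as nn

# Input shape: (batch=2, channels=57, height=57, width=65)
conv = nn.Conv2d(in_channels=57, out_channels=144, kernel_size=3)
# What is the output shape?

Input shape: (2, 57, 57, 65)
Output shape: (2, 144, 55, 63)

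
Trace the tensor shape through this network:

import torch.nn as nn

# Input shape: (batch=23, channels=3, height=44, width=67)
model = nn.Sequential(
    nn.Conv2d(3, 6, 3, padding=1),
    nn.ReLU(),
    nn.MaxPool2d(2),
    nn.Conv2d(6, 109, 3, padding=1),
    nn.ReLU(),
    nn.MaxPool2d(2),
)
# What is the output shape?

Input shape: (23, 3, 44, 67)
  -> after first Conv2d: (23, 6, 44, 67)
  -> after first MaxPool2d: (23, 6, 22, 33)
  -> after second Conv2d: (23, 109, 22, 33)
Output shape: (23, 109, 11, 16)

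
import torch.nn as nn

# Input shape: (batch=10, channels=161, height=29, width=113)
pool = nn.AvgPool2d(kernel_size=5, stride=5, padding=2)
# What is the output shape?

Input shape: (10, 161, 29, 113)
Output shape: (10, 161, 6, 23)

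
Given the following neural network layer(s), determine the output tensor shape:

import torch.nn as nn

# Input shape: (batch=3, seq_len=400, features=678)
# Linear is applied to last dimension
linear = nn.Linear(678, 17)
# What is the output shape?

Input shape: (3, 400, 678)
Output shape: (3, 400, 17)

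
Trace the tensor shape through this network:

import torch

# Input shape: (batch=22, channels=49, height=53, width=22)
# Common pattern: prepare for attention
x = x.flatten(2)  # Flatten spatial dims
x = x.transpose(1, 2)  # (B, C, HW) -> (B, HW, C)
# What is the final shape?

Input shape: (22, 49, 53, 22)
  -> after flatten(2): (22, 49, 1166)
Output shape: (22, 1166, 49)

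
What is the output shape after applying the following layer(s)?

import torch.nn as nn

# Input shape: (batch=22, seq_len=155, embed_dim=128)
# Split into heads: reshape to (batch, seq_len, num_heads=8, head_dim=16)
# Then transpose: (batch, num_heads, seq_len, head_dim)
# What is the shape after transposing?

Input shape: (22, 155, 128)
  -> after reshape: (22, 155, 8, 16)
Output shape: (22, 8, 155, 16)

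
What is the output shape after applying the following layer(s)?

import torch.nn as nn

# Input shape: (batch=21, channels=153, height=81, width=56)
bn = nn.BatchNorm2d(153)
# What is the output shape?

Input shape: (21, 153, 81, 56)
Output shape: (21, 153, 81, 56)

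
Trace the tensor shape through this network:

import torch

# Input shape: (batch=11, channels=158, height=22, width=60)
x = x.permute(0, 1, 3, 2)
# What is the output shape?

Input shape: (11, 158, 22, 60)
Output shape: (11, 158, 60, 22)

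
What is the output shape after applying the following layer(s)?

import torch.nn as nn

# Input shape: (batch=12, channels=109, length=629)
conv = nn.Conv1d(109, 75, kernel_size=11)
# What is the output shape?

Input shape: (12, 109, 629)
Output shape: (12, 75, 619)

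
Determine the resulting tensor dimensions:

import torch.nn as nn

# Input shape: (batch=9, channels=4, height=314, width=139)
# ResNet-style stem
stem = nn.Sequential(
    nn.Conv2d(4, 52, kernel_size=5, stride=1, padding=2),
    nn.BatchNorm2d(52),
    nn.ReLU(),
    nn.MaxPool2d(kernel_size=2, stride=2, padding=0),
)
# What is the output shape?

Input shape: (9, 4, 314, 139)
  -> after Conv2d 5x5 stride=1: (9, 52, 314, 139)
Output shape: (9, 52, 157, 69)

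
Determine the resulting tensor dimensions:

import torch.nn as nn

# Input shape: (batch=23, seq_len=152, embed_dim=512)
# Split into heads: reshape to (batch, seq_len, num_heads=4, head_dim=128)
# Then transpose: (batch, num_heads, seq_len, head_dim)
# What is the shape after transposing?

Input shape: (23, 152, 512)
  -> after reshape: (23, 152, 4, 128)
Output shape: (23, 4, 152, 128)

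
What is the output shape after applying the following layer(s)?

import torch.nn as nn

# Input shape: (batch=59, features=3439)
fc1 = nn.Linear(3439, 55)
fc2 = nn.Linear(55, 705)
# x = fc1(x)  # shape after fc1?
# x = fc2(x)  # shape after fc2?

Input shape: (59, 3439)
  -> after fc1: (59, 55)
Output shape: (59, 705)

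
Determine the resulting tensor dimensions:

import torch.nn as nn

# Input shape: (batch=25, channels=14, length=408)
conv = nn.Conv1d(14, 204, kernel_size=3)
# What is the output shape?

Input shape: (25, 14, 408)
Output shape: (25, 204, 406)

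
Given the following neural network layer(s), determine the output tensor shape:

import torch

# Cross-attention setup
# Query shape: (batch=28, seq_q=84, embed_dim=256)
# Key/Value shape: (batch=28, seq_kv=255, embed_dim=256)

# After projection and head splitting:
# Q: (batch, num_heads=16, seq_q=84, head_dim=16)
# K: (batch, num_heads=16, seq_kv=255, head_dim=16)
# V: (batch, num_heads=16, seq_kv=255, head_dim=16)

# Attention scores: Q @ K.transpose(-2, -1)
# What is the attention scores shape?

Input shape: (28, 84, 256)
Output shape: (28, 16, 84, 255)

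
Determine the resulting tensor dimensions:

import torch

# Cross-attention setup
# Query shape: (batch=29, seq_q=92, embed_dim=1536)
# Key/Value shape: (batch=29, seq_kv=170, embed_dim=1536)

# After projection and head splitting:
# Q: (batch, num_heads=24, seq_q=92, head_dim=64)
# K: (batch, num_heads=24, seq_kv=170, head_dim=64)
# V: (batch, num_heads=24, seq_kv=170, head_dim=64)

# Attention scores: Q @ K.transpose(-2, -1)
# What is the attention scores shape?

Input shape: (29, 92, 1536)
Output shape: (29, 24, 92, 170)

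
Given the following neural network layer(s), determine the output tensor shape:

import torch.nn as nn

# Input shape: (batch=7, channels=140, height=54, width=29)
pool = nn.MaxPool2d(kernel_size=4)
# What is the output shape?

Input shape: (7, 140, 54, 29)
Output shape: (7, 140, 13, 7)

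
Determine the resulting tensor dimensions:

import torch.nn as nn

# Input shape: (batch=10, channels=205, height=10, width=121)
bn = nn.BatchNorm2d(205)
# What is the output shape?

Input shape: (10, 205, 10, 121)
Output shape: (10, 205, 10, 121)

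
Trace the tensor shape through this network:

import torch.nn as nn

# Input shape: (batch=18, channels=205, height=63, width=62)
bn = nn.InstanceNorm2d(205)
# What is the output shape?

Input shape: (18, 205, 63, 62)
Output shape: (18, 205, 63, 62)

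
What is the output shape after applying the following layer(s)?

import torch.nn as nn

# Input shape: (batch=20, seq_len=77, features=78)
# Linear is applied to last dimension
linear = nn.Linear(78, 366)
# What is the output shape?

Input shape: (20, 77, 78)
Output shape: (20, 77, 366)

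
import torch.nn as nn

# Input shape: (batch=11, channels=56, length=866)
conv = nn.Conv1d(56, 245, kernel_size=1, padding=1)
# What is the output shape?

Input shape: (11, 56, 866)
Output shape: (11, 245, 868)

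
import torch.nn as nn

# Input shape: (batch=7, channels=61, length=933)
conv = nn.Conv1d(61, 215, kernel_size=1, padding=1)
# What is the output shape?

Input shape: (7, 61, 933)
Output shape: (7, 215, 935)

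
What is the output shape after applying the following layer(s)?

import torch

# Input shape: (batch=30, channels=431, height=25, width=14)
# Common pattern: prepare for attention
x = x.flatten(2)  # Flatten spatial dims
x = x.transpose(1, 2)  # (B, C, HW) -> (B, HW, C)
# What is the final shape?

Input shape: (30, 431, 25, 14)
  -> after flatten(2): (30, 431, 350)
Output shape: (30, 350, 431)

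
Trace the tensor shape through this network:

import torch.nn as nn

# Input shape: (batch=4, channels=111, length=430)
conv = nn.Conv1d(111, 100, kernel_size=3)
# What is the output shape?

Input shape: (4, 111, 430)
Output shape: (4, 100, 428)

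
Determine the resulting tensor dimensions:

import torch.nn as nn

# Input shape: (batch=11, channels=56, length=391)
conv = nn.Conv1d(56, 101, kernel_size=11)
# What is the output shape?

Input shape: (11, 56, 391)
Output shape: (11, 101, 381)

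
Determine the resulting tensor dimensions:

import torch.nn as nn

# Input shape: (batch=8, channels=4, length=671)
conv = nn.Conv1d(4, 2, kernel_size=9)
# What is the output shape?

Input shape: (8, 4, 671)
Output shape: (8, 2, 663)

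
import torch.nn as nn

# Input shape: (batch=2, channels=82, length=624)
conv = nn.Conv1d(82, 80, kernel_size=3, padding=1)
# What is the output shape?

Input shape: (2, 82, 624)
Output shape: (2, 80, 624)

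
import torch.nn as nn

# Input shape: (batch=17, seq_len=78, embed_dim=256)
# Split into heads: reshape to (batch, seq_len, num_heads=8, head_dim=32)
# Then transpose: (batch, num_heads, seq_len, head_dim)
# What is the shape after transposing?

Input shape: (17, 78, 256)
  -> after reshape: (17, 78, 8, 32)
Output shape: (17, 8, 78, 32)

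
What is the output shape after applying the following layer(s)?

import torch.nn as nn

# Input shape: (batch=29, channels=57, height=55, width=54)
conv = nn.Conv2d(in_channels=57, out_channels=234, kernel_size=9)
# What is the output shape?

Input shape: (29, 57, 55, 54)
Output shape: (29, 234, 47, 46)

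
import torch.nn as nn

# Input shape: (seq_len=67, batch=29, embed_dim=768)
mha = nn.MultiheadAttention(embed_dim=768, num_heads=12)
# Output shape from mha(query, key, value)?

Input shape: (67, 29, 768)
Output shape: (67, 29, 768)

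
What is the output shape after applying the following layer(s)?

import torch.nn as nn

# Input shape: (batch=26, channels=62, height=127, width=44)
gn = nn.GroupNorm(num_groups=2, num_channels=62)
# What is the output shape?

Input shape: (26, 62, 127, 44)
Output shape: (26, 62, 127, 44)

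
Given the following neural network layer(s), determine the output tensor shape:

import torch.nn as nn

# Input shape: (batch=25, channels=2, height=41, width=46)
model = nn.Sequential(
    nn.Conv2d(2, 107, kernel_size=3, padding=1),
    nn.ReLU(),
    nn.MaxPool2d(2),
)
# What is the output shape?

Input shape: (25, 2, 41, 46)
  -> after Conv2d: (25, 107, 41, 46)
  -> after ReLU: (25, 107, 41, 46)
Output shape: (25, 107, 20, 23)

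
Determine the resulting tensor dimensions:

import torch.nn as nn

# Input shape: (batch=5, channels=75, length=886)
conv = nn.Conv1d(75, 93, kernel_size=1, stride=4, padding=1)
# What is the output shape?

Input shape: (5, 75, 886)
Output shape: (5, 93, 222)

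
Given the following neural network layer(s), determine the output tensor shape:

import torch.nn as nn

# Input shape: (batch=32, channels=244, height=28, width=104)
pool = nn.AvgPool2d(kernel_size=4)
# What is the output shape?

Input shape: (32, 244, 28, 104)
Output shape: (32, 244, 7, 26)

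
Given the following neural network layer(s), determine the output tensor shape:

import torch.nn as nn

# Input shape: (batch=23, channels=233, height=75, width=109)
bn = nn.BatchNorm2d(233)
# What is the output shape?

Input shape: (23, 233, 75, 109)
Output shape: (23, 233, 75, 109)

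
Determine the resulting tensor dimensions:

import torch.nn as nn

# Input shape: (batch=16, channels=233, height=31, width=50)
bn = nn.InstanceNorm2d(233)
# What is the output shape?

Input shape: (16, 233, 31, 50)
Output shape: (16, 233, 31, 50)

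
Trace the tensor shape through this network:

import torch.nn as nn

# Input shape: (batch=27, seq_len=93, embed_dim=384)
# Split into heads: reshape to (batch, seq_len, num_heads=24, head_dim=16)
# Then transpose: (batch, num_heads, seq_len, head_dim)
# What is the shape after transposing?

Input shape: (27, 93, 384)
  -> after reshape: (27, 93, 24, 16)
Output shape: (27, 24, 93, 16)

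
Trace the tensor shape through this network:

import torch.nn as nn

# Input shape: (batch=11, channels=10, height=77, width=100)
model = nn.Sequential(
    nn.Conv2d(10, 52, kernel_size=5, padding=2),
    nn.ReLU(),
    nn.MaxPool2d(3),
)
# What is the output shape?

Input shape: (11, 10, 77, 100)
  -> after Conv2d: (11, 52, 77, 100)
  -> after ReLU: (11, 52, 77, 100)
Output shape: (11, 52, 25, 33)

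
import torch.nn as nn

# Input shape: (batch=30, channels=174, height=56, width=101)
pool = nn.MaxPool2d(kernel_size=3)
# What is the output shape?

Input shape: (30, 174, 56, 101)
Output shape: (30, 174, 18, 33)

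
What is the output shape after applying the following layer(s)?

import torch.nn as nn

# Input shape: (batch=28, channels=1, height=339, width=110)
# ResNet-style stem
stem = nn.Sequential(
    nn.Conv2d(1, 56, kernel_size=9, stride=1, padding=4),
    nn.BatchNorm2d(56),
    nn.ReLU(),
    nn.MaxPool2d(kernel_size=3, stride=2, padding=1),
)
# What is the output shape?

Input shape: (28, 1, 339, 110)
  -> after Conv2d 9x9 stride=1: (28, 56, 339, 110)
Output shape: (28, 56, 170, 55)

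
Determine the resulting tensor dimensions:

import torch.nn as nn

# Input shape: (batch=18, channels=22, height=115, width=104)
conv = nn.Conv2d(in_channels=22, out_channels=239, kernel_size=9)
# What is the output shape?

Input shape: (18, 22, 115, 104)
Output shape: (18, 239, 107, 96)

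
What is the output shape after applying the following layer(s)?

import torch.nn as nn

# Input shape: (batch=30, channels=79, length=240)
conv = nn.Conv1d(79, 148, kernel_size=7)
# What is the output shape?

Input shape: (30, 79, 240)
Output shape: (30, 148, 234)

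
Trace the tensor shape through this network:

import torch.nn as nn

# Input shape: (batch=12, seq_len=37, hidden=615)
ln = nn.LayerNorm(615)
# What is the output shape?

Input shape: (12, 37, 615)
Output shape: (12, 37, 615)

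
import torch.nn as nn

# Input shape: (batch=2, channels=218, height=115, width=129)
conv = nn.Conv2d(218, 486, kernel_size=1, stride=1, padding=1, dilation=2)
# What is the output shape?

Input shape: (2, 218, 115, 129)
Output shape: (2, 486, 117, 131)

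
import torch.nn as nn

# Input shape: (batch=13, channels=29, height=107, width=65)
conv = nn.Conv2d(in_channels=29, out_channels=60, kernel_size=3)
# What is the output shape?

Input shape: (13, 29, 107, 65)
Output shape: (13, 60, 105, 63)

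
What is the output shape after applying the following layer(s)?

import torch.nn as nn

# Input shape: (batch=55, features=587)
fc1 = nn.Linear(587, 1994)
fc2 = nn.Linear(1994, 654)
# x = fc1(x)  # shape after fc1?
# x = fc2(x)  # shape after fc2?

Input shape: (55, 587)
  -> after fc1: (55, 1994)
Output shape: (55, 654)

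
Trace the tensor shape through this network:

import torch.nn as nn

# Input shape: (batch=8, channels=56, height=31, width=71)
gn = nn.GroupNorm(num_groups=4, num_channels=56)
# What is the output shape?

Input shape: (8, 56, 31, 71)
Output shape: (8, 56, 31, 71)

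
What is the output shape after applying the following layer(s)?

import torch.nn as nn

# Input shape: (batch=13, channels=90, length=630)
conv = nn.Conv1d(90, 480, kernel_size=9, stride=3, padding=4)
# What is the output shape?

Input shape: (13, 90, 630)
Output shape: (13, 480, 210)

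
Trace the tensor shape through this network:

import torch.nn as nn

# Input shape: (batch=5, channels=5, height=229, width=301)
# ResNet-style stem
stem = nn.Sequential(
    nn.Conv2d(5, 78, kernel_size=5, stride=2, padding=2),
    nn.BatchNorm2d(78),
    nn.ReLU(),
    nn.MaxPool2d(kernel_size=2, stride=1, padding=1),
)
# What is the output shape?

Input shape: (5, 5, 229, 301)
  -> after Conv2d 5x5 stride=2: (5, 78, 115, 151)
Output shape: (5, 78, 116, 152)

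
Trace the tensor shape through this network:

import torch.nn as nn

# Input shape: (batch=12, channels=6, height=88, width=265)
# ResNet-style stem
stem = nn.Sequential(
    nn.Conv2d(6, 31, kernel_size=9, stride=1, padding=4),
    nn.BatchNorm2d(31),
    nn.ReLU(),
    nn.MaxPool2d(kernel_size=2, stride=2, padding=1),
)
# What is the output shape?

Input shape: (12, 6, 88, 265)
  -> after Conv2d 9x9 stride=1: (12, 31, 88, 265)
Output shape: (12, 31, 45, 133)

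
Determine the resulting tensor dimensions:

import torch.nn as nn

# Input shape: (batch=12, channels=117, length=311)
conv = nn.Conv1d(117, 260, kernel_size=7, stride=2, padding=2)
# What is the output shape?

Input shape: (12, 117, 311)
Output shape: (12, 260, 155)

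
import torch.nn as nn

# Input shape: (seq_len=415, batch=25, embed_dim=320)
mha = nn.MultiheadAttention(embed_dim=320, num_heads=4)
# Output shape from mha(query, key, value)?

Input shape: (415, 25, 320)
Output shape: (415, 25, 320)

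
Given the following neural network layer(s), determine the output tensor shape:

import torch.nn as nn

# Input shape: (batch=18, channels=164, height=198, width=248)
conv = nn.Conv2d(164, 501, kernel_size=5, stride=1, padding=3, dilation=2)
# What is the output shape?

Input shape: (18, 164, 198, 248)
Output shape: (18, 501, 196, 246)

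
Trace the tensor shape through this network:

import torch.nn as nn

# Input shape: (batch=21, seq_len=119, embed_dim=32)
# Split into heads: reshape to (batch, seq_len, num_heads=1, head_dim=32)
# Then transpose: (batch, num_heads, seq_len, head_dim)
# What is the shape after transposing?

Input shape: (21, 119, 32)
  -> after reshape: (21, 119, 1, 32)
Output shape: (21, 1, 119, 32)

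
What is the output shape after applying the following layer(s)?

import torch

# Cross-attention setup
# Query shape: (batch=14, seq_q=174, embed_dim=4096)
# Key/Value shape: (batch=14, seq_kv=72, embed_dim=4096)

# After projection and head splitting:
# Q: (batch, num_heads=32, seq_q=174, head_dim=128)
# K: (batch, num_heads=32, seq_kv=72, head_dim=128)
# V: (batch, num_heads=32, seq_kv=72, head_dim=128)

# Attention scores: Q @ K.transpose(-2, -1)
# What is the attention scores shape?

Input shape: (14, 174, 4096)
Output shape: (14, 32, 174, 72)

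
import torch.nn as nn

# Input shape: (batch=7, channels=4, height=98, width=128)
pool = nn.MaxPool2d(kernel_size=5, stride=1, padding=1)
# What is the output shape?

Input shape: (7, 4, 98, 128)
Output shape: (7, 4, 96, 126)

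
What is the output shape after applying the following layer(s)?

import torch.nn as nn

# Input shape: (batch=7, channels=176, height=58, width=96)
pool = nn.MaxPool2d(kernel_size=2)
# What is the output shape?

Input shape: (7, 176, 58, 96)
Output shape: (7, 176, 29, 48)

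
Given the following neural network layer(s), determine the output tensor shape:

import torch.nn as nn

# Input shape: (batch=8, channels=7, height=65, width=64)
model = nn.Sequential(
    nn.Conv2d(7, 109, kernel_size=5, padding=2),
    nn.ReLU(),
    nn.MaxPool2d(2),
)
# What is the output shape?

Input shape: (8, 7, 65, 64)
  -> after Conv2d: (8, 109, 65, 64)
  -> after ReLU: (8, 109, 65, 64)
Output shape: (8, 109, 32, 32)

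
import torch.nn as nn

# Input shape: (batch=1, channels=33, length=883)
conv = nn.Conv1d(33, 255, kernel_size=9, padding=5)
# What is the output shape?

Input shape: (1, 33, 883)
Output shape: (1, 255, 885)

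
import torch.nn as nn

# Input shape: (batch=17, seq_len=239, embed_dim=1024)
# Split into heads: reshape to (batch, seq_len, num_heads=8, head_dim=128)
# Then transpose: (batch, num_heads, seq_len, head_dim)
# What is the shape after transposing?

Input shape: (17, 239, 1024)
  -> after reshape: (17, 239, 8, 128)
Output shape: (17, 8, 239, 128)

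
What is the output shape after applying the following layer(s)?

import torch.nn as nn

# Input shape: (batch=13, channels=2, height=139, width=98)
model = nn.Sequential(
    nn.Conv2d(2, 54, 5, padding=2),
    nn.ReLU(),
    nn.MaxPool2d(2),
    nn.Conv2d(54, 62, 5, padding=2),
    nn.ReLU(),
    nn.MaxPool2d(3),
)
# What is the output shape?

Input shape: (13, 2, 139, 98)
  -> after first Conv2d: (13, 54, 139, 98)
  -> after first MaxPool2d: (13, 54, 69, 49)
  -> after second Conv2d: (13, 62, 69, 49)
Output shape: (13, 62, 23, 16)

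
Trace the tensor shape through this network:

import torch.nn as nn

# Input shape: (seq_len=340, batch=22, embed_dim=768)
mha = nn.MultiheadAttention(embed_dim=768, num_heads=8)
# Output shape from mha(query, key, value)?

Input shape: (340, 22, 768)
Output shape: (340, 22, 768)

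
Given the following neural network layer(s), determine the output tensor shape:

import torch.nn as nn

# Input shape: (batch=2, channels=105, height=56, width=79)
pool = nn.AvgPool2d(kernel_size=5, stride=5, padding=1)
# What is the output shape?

Input shape: (2, 105, 56, 79)
Output shape: (2, 105, 11, 16)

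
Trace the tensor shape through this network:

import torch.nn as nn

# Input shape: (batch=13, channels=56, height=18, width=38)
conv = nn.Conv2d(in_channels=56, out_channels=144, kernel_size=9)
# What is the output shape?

Input shape: (13, 56, 18, 38)
Output shape: (13, 144, 10, 30)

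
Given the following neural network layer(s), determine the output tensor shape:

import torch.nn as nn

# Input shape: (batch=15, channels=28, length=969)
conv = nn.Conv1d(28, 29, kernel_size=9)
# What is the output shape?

Input shape: (15, 28, 969)
Output shape: (15, 29, 961)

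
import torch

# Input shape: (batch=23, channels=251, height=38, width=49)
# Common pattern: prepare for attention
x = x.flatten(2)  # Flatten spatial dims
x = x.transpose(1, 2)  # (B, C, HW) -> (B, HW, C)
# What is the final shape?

Input shape: (23, 251, 38, 49)
  -> after flatten(2): (23, 251, 1862)
Output shape: (23, 1862, 251)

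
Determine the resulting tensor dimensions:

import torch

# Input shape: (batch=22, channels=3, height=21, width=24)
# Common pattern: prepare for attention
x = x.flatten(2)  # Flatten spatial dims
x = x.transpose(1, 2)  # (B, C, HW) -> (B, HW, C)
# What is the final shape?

Input shape: (22, 3, 21, 24)
  -> after flatten(2): (22, 3, 504)
Output shape: (22, 504, 3)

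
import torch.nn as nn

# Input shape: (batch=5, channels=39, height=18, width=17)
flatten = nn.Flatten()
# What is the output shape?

Input shape: (5, 39, 18, 17)
Output shape: (5, 11934)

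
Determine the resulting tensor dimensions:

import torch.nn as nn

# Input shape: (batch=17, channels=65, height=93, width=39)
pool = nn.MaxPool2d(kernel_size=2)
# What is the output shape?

Input shape: (17, 65, 93, 39)
Output shape: (17, 65, 46, 19)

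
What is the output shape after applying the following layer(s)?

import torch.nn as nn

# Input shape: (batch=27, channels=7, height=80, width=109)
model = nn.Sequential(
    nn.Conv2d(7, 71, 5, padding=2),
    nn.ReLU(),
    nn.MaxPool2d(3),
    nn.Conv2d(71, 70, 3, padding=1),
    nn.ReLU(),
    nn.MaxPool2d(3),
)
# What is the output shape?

Input shape: (27, 7, 80, 109)
  -> after first Conv2d: (27, 71, 80, 109)
  -> after first MaxPool2d: (27, 71, 26, 36)
  -> after second Conv2d: (27, 70, 26, 36)
Output shape: (27, 70, 8, 12)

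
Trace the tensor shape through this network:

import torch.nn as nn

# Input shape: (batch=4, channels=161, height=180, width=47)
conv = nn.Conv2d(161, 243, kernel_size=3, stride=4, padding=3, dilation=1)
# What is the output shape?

Input shape: (4, 161, 180, 47)
Output shape: (4, 243, 46, 13)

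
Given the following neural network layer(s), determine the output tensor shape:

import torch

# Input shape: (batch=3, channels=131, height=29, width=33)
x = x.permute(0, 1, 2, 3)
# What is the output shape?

Input shape: (3, 131, 29, 33)
Output shape: (3, 131, 29, 33)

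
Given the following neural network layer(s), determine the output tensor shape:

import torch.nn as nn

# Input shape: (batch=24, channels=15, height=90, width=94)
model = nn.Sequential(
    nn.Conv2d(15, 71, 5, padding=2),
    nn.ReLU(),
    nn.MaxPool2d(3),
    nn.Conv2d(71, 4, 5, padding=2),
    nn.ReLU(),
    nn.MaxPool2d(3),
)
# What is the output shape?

Input shape: (24, 15, 90, 94)
  -> after first Conv2d: (24, 71, 90, 94)
  -> after first MaxPool2d: (24, 71, 30, 31)
  -> after second Conv2d: (24, 4, 30, 31)
Output shape: (24, 4, 10, 10)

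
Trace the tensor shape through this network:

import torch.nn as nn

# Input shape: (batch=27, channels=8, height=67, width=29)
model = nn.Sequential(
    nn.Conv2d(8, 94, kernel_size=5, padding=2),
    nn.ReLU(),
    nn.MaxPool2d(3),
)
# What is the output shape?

Input shape: (27, 8, 67, 29)
  -> after Conv2d: (27, 94, 67, 29)
  -> after ReLU: (27, 94, 67, 29)
Output shape: (27, 94, 22, 9)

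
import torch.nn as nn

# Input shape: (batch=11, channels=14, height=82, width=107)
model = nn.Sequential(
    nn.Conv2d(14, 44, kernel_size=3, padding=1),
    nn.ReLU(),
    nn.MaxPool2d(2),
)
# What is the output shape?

Input shape: (11, 14, 82, 107)
  -> after Conv2d: (11, 44, 82, 107)
  -> after ReLU: (11, 44, 82, 107)
Output shape: (11, 44, 41, 53)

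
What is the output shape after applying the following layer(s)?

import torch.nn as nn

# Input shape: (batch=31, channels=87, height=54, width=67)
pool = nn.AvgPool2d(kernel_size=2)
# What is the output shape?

Input shape: (31, 87, 54, 67)
Output shape: (31, 87, 27, 33)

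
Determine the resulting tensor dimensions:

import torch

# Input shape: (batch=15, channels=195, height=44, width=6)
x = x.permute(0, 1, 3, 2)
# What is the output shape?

Input shape: (15, 195, 44, 6)
Output shape: (15, 195, 6, 44)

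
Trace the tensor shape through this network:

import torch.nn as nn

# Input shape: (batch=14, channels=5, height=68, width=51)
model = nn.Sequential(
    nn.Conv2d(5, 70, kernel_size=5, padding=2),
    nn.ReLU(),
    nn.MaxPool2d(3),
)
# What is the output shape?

Input shape: (14, 5, 68, 51)
  -> after Conv2d: (14, 70, 68, 51)
  -> after ReLU: (14, 70, 68, 51)
Output shape: (14, 70, 22, 17)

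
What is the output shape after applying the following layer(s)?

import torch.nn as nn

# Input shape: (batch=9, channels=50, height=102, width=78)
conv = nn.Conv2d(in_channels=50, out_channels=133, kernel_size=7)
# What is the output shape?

Input shape: (9, 50, 102, 78)
Output shape: (9, 133, 96, 72)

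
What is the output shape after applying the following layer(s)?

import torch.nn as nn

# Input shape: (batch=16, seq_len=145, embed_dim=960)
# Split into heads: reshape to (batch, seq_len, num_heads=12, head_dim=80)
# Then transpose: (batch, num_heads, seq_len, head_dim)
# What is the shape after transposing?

Input shape: (16, 145, 960)
  -> after reshape: (16, 145, 12, 80)
Output shape: (16, 12, 145, 80)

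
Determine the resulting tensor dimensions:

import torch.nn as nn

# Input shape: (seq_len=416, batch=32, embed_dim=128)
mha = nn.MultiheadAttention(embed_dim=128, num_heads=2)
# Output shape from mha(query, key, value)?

Input shape: (416, 32, 128)
Output shape: (416, 32, 128)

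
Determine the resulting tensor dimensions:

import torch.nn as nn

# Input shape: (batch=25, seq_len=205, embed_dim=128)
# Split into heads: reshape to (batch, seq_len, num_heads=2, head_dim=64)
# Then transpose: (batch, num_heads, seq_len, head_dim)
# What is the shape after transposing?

Input shape: (25, 205, 128)
  -> after reshape: (25, 205, 2, 64)
Output shape: (25, 2, 205, 64)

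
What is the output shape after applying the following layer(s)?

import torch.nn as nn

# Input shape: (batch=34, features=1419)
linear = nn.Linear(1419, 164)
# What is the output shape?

Input shape: (34, 1419)
Output shape: (34, 164)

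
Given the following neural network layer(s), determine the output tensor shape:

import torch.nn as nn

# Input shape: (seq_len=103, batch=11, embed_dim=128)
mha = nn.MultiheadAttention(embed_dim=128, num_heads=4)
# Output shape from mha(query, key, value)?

Input shape: (103, 11, 128)
Output shape: (103, 11, 128)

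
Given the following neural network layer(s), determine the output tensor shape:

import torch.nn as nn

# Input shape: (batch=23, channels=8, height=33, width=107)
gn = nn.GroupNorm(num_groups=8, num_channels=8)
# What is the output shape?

Input shape: (23, 8, 33, 107)
Output shape: (23, 8, 33, 107)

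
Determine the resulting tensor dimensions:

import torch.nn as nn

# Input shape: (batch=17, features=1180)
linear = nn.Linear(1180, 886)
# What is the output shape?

Input shape: (17, 1180)
Output shape: (17, 886)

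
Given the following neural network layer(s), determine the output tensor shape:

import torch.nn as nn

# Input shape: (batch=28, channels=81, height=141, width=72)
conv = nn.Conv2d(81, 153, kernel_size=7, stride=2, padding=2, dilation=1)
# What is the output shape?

Input shape: (28, 81, 141, 72)
Output shape: (28, 153, 70, 35)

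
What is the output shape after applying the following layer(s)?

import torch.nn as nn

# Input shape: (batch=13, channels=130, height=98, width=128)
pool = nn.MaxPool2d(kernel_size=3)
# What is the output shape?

Input shape: (13, 130, 98, 128)
Output shape: (13, 130, 32, 42)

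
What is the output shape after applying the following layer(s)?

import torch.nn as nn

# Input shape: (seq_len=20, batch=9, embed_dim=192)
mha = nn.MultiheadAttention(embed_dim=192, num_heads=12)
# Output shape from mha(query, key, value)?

Input shape: (20, 9, 192)
Output shape: (20, 9, 192)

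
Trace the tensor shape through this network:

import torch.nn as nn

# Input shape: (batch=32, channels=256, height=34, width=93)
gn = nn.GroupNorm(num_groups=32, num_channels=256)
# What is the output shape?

Input shape: (32, 256, 34, 93)
Output shape: (32, 256, 34, 93)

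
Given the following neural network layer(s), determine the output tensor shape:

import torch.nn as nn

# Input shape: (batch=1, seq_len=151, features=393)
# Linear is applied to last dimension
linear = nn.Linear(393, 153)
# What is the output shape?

Input shape: (1, 151, 393)
Output shape: (1, 151, 153)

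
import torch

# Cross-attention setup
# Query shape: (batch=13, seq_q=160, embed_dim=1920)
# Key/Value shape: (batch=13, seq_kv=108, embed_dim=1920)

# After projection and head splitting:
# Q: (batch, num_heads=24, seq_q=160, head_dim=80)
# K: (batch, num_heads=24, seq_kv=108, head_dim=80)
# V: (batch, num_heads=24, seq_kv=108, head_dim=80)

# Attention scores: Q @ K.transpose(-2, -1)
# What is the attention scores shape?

Input shape: (13, 160, 1920)
Output shape: (13, 24, 160, 108)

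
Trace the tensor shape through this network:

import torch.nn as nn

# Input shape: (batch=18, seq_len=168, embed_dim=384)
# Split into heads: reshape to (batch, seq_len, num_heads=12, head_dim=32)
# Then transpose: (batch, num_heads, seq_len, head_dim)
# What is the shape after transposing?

Input shape: (18, 168, 384)
  -> after reshape: (18, 168, 12, 32)
Output shape: (18, 12, 168, 32)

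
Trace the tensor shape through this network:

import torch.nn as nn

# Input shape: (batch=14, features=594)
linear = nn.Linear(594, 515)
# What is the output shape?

Input shape: (14, 594)
Output shape: (14, 515)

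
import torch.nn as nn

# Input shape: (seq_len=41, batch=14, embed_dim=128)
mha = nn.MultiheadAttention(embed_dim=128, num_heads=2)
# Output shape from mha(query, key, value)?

Input shape: (41, 14, 128)
Output shape: (41, 14, 128)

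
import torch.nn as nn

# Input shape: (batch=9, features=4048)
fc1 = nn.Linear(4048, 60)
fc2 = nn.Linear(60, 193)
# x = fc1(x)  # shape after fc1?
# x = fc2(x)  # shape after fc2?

Input shape: (9, 4048)
  -> after fc1: (9, 60)
Output shape: (9, 193)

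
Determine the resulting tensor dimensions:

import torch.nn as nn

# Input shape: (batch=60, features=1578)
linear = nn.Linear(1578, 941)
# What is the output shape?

Input shape: (60, 1578)
Output shape: (60, 941)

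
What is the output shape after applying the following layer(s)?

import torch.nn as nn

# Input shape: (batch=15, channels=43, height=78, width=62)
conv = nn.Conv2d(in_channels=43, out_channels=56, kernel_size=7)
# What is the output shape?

Input shape: (15, 43, 78, 62)
Output shape: (15, 56, 72, 56)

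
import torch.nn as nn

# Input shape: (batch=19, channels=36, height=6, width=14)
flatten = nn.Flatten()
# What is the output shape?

Input shape: (19, 36, 6, 14)
Output shape: (19, 3024)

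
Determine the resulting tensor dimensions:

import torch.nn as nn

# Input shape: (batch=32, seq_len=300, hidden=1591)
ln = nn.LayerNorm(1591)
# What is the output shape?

Input shape: (32, 300, 1591)
Output shape: (32, 300, 1591)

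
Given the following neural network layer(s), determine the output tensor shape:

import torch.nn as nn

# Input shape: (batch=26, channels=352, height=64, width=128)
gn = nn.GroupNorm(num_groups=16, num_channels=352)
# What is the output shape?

Input shape: (26, 352, 64, 128)
Output shape: (26, 352, 64, 128)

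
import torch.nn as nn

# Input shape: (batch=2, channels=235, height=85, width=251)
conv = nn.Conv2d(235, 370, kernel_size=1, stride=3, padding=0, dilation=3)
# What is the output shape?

Input shape: (2, 235, 85, 251)
Output shape: (2, 370, 29, 84)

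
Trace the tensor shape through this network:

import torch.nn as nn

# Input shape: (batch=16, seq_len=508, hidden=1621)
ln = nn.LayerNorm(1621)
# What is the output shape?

Input shape: (16, 508, 1621)
Output shape: (16, 508, 1621)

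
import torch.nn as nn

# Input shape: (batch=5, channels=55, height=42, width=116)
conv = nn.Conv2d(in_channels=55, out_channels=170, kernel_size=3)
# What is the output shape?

Input shape: (5, 55, 42, 116)
Output shape: (5, 170, 40, 114)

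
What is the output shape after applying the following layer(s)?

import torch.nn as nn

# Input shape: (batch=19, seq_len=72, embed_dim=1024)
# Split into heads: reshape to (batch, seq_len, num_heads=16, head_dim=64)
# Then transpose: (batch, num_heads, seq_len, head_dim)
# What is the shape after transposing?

Input shape: (19, 72, 1024)
  -> after reshape: (19, 72, 16, 64)
Output shape: (19, 16, 72, 64)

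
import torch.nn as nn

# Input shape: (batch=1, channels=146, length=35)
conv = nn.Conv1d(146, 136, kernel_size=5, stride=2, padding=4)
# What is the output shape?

Input shape: (1, 146, 35)
Output shape: (1, 136, 20)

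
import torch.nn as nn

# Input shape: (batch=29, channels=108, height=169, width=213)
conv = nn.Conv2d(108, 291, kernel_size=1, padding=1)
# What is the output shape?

Input shape: (29, 108, 169, 213)
Output shape: (29, 291, 171, 215)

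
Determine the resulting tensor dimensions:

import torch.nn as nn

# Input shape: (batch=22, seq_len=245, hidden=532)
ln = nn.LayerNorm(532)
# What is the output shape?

Input shape: (22, 245, 532)
Output shape: (22, 245, 532)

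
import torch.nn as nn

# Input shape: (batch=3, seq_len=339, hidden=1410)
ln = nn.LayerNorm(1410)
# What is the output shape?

Input shape: (3, 339, 1410)
Output shape: (3, 339, 1410)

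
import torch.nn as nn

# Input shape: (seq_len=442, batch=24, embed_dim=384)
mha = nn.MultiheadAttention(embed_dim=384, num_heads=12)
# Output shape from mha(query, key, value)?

Input shape: (442, 24, 384)
Output shape: (442, 24, 384)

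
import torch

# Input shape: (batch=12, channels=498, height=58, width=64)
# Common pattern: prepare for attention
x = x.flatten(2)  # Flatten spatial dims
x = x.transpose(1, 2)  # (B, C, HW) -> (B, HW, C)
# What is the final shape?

Input shape: (12, 498, 58, 64)
  -> after flatten(2): (12, 498, 3712)
Output shape: (12, 3712, 498)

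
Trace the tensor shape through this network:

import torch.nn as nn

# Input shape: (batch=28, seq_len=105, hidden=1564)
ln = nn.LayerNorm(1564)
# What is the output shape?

Input shape: (28, 105, 1564)
Output shape: (28, 105, 1564)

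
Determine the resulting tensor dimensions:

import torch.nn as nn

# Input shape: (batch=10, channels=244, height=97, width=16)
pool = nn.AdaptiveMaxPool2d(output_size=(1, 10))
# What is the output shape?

Input shape: (10, 244, 97, 16)
Output shape: (10, 244, 1, 10)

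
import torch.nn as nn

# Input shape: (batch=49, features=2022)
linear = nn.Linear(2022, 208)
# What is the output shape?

Input shape: (49, 2022)
Output shape: (49, 208)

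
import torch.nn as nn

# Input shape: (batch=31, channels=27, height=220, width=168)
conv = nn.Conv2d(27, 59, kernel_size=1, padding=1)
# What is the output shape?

Input shape: (31, 27, 220, 168)
Output shape: (31, 59, 222, 170)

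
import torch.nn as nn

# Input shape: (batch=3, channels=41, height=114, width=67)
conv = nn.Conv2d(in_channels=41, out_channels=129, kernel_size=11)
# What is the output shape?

Input shape: (3, 41, 114, 67)
Output shape: (3, 129, 104, 57)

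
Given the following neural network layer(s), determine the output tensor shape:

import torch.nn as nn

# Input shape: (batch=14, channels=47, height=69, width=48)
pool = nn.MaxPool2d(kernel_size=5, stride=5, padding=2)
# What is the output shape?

Input shape: (14, 47, 69, 48)
Output shape: (14, 47, 14, 10)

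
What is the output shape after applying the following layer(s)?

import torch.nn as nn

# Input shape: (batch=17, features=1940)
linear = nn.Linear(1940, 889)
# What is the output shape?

Input shape: (17, 1940)
Output shape: (17, 889)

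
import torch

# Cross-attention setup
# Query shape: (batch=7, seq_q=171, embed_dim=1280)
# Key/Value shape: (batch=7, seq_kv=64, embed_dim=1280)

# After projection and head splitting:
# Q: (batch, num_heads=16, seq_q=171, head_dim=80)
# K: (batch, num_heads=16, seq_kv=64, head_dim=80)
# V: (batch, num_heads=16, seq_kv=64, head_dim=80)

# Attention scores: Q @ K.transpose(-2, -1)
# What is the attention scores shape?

Input shape: (7, 171, 1280)
Output shape: (7, 16, 171, 64)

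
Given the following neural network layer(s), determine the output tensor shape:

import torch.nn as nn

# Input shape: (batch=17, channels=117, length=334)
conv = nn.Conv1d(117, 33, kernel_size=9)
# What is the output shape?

Input shape: (17, 117, 334)
Output shape: (17, 33, 326)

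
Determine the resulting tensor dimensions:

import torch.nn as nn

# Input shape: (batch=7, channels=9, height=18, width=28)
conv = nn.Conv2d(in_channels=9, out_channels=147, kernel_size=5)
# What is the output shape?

Input shape: (7, 9, 18, 28)
Output shape: (7, 147, 14, 24)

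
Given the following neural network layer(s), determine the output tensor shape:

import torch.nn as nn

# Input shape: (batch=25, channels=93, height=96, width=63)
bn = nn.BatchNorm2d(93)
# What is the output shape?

Input shape: (25, 93, 96, 63)
Output shape: (25, 93, 96, 63)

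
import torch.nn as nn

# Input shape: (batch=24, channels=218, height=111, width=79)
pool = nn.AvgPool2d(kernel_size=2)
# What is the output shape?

Input shape: (24, 218, 111, 79)
Output shape: (24, 218, 55, 39)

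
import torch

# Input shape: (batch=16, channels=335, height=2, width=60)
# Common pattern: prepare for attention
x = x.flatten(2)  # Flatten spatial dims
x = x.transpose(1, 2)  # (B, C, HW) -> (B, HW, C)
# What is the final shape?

Input shape: (16, 335, 2, 60)
  -> after flatten(2): (16, 335, 120)
Output shape: (16, 120, 335)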